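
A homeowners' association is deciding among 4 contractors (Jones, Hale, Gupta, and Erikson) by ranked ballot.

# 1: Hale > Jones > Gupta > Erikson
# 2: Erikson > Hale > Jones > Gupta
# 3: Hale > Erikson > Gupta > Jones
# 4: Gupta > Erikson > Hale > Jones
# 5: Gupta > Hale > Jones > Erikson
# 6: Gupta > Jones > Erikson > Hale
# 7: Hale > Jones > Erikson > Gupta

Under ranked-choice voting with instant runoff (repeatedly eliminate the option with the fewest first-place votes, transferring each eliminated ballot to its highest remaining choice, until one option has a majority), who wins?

Round 1: Hale 3, Gupta 3, Erikson 1, Jones 0. Jones has the fewest and is eliminated.
Round 2: Hale 3, Gupta 3, Erikson 1. Erikson has the fewest and is eliminated.
Round 3: Hale 4, Gupta 3. Hale has a majority.

Hale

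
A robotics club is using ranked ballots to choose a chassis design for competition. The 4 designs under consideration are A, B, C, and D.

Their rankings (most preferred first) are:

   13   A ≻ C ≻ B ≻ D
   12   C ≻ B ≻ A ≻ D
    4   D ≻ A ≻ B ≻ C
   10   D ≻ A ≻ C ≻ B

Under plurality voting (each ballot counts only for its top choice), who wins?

D

First-place vote totals:
  A: 13
  B: 0
  C: 12
  D: 14
D has the most first-place votes.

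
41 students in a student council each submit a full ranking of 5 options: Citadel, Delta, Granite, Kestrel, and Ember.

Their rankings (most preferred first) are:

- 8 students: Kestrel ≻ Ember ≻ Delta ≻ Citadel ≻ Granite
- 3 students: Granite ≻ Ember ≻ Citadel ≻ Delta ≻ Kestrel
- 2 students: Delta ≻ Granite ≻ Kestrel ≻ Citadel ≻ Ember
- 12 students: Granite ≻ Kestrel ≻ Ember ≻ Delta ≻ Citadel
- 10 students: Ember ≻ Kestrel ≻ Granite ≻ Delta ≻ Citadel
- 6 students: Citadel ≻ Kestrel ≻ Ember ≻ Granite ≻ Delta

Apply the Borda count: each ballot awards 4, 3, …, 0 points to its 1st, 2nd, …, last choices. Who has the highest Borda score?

Kestrel

Borda scores:
  Citadel: 8·1 + 3·2 + 2·1 + 12·0 + 10·0 + 6·4 = 40
  Delta: 8·2 + 3·1 + 2·4 + 12·1 + 10·1 + 6·0 = 49
  Granite: 8·0 + 3·4 + 2·3 + 12·4 + 10·2 + 6·1 = 92
  Kestrel: 8·4 + 3·0 + 2·2 + 12·3 + 10·3 + 6·3 = 120
  Ember: 8·3 + 3·3 + 2·0 + 12·2 + 10·4 + 6·2 = 109
Kestrel has the highest total.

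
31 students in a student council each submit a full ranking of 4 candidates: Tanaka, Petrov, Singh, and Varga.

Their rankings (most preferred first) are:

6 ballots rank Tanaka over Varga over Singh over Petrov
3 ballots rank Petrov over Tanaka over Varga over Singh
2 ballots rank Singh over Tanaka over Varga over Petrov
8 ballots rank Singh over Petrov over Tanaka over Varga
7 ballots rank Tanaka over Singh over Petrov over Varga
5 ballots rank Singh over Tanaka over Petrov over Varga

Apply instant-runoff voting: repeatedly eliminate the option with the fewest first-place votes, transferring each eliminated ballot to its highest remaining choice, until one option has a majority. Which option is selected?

Tanaka

Round 1: Singh 15, Tanaka 13, Petrov 3, Varga 0. Varga has the fewest and is eliminated.
Round 2: Singh 15, Tanaka 13, Petrov 3. Petrov has the fewest and is eliminated.
Round 3: Tanaka 16, Singh 15. Tanaka has a majority.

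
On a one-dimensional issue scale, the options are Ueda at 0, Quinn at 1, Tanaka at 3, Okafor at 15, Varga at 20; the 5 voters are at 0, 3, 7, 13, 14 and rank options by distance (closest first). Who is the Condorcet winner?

Tanaka

With single-peaked preferences on a line, the Condorcet winner is the candidate closest to the median voter.
The median voter (position 7) is closest to Tanaka at 3.
Check: Tanaka vs Quinn — voters closer to Tanaka: 4 of 5.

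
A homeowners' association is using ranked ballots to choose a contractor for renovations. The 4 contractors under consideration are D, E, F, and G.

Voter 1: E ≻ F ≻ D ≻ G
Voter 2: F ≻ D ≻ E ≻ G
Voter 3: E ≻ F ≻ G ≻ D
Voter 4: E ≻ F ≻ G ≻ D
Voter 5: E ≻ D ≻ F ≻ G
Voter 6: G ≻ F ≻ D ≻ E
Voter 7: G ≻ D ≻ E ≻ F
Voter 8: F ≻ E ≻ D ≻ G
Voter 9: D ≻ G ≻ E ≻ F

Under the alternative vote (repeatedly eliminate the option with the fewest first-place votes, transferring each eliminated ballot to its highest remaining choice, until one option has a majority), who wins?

Round 1: E 4, F 2, G 2, D 1. D has the fewest and is eliminated.
Round 2: E 4, G 3, F 2. F has the fewest and is eliminated.
Round 3: E 6, G 3. E has a majority.

E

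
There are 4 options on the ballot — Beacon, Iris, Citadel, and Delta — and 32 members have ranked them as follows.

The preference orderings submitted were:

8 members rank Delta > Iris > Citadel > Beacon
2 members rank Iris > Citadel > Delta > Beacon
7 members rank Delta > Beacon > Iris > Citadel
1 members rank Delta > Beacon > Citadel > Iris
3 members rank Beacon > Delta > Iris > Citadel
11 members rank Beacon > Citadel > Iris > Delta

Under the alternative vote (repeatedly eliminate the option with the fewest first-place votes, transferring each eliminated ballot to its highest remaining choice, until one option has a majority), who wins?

Round 1: Delta 16, Beacon 14, Iris 2, Citadel 0. Citadel has the fewest and is eliminated.
Round 2: Delta 16, Beacon 14, Iris 2. Iris has the fewest and is eliminated.
Round 3: Delta 18, Beacon 14. Delta has a majority.

Delta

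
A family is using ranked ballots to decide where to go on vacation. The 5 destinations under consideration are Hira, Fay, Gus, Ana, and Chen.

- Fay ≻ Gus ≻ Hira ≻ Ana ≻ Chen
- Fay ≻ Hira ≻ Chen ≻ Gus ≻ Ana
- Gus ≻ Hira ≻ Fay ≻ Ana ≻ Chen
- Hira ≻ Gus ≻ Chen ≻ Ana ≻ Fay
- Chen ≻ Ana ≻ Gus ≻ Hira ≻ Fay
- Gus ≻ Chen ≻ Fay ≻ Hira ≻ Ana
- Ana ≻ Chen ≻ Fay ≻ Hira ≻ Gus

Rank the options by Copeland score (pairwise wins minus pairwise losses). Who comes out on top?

Pairwise results:
  Hira vs Fay: Fay wins 4–3.
  Hira vs Gus: Gus wins 4–3.
  Hira vs Ana: Hira wins 5–2.
  Hira vs Chen: Hira wins 4–3.
  Fay vs Gus: Gus wins 4–3.
  Fay vs Ana: Fay wins 4–3.
  Fay vs Chen: Chen wins 4–3.
  Gus vs Ana: Gus wins 5–2.
  Gus vs Chen: Gus wins 4–3.
  Ana vs Chen: Chen wins 4–3.
Copeland scores (wins − losses):
  Hira: 2 − 2 = 0
  Fay: 2 − 2 = 0
  Gus: 4 − 0 = 4
  Ana: 0 − 4 = -4
  Chen: 2 − 2 = 0
Gus has the best Copeland score.

Gus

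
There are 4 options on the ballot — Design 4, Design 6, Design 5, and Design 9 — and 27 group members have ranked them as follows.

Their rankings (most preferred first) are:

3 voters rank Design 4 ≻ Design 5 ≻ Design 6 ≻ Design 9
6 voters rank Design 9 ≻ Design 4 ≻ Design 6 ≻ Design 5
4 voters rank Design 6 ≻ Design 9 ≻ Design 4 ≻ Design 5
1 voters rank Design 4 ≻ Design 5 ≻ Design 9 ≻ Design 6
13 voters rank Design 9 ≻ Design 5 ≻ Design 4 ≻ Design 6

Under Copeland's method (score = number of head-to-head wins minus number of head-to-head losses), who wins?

Pairwise results:
  Design 4 vs Design 6: Design 4 wins 23–4.
  Design 4 vs Design 5: Design 4 wins 14–13.
  Design 4 vs Design 9: Design 9 wins 23–4.
  Design 6 vs Design 5: Design 5 wins 17–10.
  Design 6 vs Design 9: Design 9 wins 20–7.
  Design 5 vs Design 9: Design 9 wins 23–4.
Copeland scores (wins − losses):
  Design 4: 2 − 1 = 1
  Design 6: 0 − 3 = -3
  Design 5: 1 − 2 = -1
  Design 9: 3 − 0 = 3
Design 9 has the best Copeland score.

Design 9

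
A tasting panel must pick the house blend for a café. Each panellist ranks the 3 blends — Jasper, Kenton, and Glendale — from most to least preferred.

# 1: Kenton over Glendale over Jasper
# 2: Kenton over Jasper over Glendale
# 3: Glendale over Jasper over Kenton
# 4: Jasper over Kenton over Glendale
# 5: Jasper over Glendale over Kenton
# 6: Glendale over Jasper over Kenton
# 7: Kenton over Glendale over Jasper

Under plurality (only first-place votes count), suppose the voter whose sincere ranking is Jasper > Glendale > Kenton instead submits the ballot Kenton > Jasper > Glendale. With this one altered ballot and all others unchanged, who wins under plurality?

Kenton

First-place totals with the altered ballot: Jasper 1, Kenton 4, Glendale 2.
The winner is unchanged: still Kenton.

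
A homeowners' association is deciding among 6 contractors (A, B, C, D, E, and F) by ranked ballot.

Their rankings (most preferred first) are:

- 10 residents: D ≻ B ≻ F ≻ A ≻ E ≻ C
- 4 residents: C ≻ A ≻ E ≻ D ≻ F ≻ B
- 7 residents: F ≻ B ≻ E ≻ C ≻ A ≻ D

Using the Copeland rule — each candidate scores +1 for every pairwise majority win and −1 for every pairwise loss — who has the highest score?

F

Pairwise results:
  A vs B: B wins 17–4.
  A vs C: C wins 11–10.
  A vs D: A wins 11–10.
  A vs E: A wins 14–7.
  A vs F: F wins 17–4.
  B vs C: B wins 17–4.
  B vs D: D wins 14–7.
  B vs E: B wins 17–4.
  B vs F: F wins 11–10.
  C vs D: C wins 11–10.
  C vs E: E wins 17–4.
  C vs F: F wins 17–4.
  D vs E: E wins 11–10.
  D vs F: D wins 14–7.
  E vs F: F wins 17–4.
Copeland scores (wins − losses):
  A: 2 − 3 = -1
  B: 3 − 2 = 1
  C: 2 − 3 = -1
  D: 2 − 3 = -1
  E: 2 − 3 = -1
  F: 4 − 1 = 3
F has the best Copeland score.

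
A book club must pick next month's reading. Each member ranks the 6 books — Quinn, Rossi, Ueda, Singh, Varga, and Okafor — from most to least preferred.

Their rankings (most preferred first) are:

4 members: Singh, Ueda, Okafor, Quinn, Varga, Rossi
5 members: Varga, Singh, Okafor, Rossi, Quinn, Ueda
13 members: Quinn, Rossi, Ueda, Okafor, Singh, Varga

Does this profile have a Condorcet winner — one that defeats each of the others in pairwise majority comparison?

Yes

Head-to-head results (22 voters total):
Quinn vs Rossi: Quinn wins 17–5.
Quinn vs Ueda: Quinn wins 18–4.
Quinn vs Singh: Quinn wins 13–9.
Quinn vs Varga: Quinn wins 17–5.
Quinn vs Okafor: Quinn wins 13–9.
Rossi vs Ueda: Rossi wins 18–4.
Rossi vs Singh: Rossi wins 13–9.
Rossi vs Varga: Rossi wins 13–9.
Rossi vs Okafor: Rossi wins 13–9.
Ueda vs Singh: Ueda wins 13–9.
Ueda vs Varga: Ueda wins 17–5.
Ueda vs Okafor: Ueda wins 17–5.
Singh vs Varga: Singh wins 17–5.
Singh vs Okafor: Okafor wins 13–9.
Varga vs Okafor: Okafor wins 17–5.
Quinn beats each rival — Rossi (17–5), Ueda (18–4), Singh (13–9), Varga (17–5), Okafor (13–9) — so Quinn is the Condorcet winner.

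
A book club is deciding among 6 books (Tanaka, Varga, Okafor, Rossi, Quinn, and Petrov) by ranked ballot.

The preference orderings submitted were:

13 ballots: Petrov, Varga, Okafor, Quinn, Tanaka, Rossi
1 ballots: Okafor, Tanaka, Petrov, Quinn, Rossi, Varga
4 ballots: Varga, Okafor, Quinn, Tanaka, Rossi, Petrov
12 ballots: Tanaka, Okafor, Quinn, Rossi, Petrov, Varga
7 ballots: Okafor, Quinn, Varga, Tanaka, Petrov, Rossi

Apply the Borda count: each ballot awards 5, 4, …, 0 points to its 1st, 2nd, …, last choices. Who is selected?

Okafor

Borda scores:
  Tanaka: 13·1 + 4 + 4·2 + 12·5 + 7·2 = 99
  Varga: 13·4 + 0 + 4·5 + 12·0 + 7·3 = 93
  Okafor: 13·3 + 5 + 4·4 + 12·4 + 7·5 = 143
  Rossi: 13·0 + 1 + 4·1 + 12·2 + 7·0 = 29
  Quinn: 13·2 + 2 + 4·3 + 12·3 + 7·4 = 104
  Petrov: 13·5 + 3 + 4·0 + 12·1 + 7·1 = 87
Okafor has the highest total.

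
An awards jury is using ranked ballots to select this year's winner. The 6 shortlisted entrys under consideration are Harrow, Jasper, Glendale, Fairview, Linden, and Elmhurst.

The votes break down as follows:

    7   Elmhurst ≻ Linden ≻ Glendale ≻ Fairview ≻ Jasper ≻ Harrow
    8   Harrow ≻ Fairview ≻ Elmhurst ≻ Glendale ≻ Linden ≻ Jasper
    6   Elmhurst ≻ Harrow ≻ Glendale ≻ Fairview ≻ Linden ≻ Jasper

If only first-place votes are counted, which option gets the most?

Elmhurst

First-place vote totals:
  Harrow: 8
  Jasper: 0
  Glendale: 0
  Fairview: 0
  Linden: 0
  Elmhurst: 13
Elmhurst has the most first-place votes.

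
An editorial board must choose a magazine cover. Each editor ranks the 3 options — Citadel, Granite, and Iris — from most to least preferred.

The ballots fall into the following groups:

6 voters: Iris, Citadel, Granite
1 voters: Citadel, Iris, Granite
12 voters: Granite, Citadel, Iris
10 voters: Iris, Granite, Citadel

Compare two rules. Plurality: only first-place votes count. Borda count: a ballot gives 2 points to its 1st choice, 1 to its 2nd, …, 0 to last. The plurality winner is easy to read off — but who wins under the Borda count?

Plurality first-place counts: Citadel 1, Granite 12, Iris 16 → Iris.
Borda totals: Citadel 20, Granite 34, Iris 33 → Granite.

Granite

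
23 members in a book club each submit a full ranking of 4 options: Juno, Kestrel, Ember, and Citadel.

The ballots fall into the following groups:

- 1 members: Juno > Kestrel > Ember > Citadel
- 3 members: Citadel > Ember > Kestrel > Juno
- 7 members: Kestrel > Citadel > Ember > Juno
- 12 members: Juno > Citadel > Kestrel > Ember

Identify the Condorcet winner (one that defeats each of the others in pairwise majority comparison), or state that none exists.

Head-to-head results (23 voters total):
Juno vs Kestrel: Juno wins 13–10.
Juno vs Ember: Juno wins 13–10.
Juno vs Citadel: Juno wins 13–10.
Kestrel vs Ember: Kestrel wins 20–3.
Kestrel vs Citadel: Citadel wins 15–8.
Ember vs Citadel: Citadel wins 22–1.
Juno beats each rival — Kestrel (13–10), Ember (13–10), Citadel (13–10) — so Juno is the Condorcet winner.

Juno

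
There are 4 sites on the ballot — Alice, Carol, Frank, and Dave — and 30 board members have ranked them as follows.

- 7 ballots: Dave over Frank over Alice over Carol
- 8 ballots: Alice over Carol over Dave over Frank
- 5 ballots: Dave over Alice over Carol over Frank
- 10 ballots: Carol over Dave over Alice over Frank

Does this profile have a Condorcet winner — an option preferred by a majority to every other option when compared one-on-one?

No

Head-to-head results (30 voters total):
Alice vs Carol: Alice wins 20–10.
Alice vs Frank: Alice wins 23–7.
Alice vs Dave: Dave wins 22–8.
Carol vs Frank: Carol wins 23–7.
Carol vs Dave: Carol wins 18–12.
Frank vs Dave: Dave wins 30–0.
No candidate beats all others: Alice beats Carol beats Dave beats Alice, a majority cycle.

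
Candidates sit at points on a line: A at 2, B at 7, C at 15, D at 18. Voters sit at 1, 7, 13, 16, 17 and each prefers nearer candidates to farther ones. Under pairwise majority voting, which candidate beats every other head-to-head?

With single-peaked preferences on a line, the Condorcet winner is the candidate closest to the median voter.
The median voter (position 13) is closest to C at 15.
Check: C vs D — voters closer to C: 4 of 5.

C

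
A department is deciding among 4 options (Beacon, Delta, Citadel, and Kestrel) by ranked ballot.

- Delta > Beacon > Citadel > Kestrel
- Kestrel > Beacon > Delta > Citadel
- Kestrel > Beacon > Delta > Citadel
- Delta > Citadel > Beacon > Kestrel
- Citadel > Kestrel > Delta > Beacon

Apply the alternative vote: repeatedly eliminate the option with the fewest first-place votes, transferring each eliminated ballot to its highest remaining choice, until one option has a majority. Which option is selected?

Round 1: Delta 2, Kestrel 2, Citadel 1, Beacon 0. Beacon has the fewest and is eliminated.
Round 2: Delta 2, Kestrel 2, Citadel 1. Citadel has the fewest and is eliminated.
Round 3: Kestrel 3, Delta 2. Kestrel has a majority.

Kestrel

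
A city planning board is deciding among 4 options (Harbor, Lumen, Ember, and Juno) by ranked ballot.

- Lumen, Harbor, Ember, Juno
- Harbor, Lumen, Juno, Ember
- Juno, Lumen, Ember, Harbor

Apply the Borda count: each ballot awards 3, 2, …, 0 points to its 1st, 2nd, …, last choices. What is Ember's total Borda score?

2

Borda scores:
  Harbor: 2 + 3 + 0 = 5
  Lumen: 3 + 2 + 2 = 7
  Ember: 1 + 0 + 1 = 2
  Juno: 0 + 1 + 3 = 4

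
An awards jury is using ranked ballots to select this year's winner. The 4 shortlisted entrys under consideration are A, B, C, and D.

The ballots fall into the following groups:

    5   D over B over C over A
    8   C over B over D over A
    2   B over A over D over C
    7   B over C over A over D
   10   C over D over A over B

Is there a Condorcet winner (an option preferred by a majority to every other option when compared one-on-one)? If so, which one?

C

Head-to-head results (32 voters total):
A vs B: B wins 22–10.
A vs C: C wins 30–2.
A vs D: D wins 23–9.
B vs C: C wins 18–14.
B vs D: B wins 17–15.
C vs D: C wins 25–7.
C beats each rival — A (30–2), B (18–14), D (25–7) — so C is the Condorcet winner.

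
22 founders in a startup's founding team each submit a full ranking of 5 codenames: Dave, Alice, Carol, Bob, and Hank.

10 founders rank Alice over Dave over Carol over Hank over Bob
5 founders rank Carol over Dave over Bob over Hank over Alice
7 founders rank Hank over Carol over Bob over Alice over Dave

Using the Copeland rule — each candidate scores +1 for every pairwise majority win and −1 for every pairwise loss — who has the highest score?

Pairwise results:
  Dave vs Alice: Alice wins 17–5.
  Dave vs Carol: Carol wins 12–10.
  Dave vs Bob: Dave wins 15–7.
  Dave vs Hank: Dave wins 15–7.
  Alice vs Carol: Carol wins 12–10.
  Alice vs Bob: Bob wins 12–10.
  Alice vs Hank: Hank wins 12–10.
  Carol vs Bob: Carol wins 22–0.
  Carol vs Hank: Carol wins 15–7.
  Bob vs Hank: Hank wins 17–5.
Copeland scores (wins − losses):
  Dave: 2 − 2 = 0
  Alice: 1 − 3 = -2
  Carol: 4 − 0 = 4
  Bob: 1 − 3 = -2
  Hank: 2 − 2 = 0
Carol has the best Copeland score.

Carol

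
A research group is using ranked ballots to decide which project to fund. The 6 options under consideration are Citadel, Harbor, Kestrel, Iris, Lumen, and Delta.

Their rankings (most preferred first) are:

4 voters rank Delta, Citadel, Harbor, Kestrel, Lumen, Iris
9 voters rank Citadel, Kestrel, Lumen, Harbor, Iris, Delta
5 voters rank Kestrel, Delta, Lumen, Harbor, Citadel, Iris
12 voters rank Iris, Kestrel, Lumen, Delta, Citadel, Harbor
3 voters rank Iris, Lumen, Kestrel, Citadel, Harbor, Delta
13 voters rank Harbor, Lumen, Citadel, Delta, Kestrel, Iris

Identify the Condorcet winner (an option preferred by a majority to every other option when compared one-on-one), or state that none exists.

No Condorcet winner

Head-to-head results (46 voters total):
Citadel vs Harbor: Citadel wins 28–18.
Citadel vs Kestrel: Citadel wins 26–20.
Citadel vs Iris: Citadel wins 31–15.
Citadel vs Lumen: Lumen wins 33–13.
Citadel vs Delta: Citadel wins 25–21.
Harbor vs Kestrel: Kestrel wins 29–17.
Harbor vs Iris: Harbor wins 31–15.
Harbor vs Lumen: Lumen wins 29–17.
Harbor vs Delta: Harbor wins 25–21.
Kestrel vs Iris: Kestrel wins 31–15.
Kestrel vs Lumen: Kestrel wins 30–16.
Kestrel vs Delta: Kestrel wins 29–17.
Iris vs Lumen: Lumen wins 31–15.
Iris vs Delta: Iris wins 24–22.
Lumen vs Delta: Lumen wins 37–9.
No candidate beats all others: Citadel beats Kestrel beats Lumen beats Citadel, a majority cycle.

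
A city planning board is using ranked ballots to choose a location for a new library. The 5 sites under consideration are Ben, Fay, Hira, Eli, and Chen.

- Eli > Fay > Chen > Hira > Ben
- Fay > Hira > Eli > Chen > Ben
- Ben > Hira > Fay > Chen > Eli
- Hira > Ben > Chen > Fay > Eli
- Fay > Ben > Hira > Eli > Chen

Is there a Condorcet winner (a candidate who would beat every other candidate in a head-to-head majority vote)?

Head-to-head results (5 voters total):
Ben vs Fay: Fay wins 3–2.
Ben vs Hira: Hira wins 3–2.
Ben vs Eli: Ben wins 3–2.
Ben vs Chen: Ben wins 3–2.
Fay vs Hira: Fay wins 3–2.
Fay vs Eli: Fay wins 4–1.
Fay vs Chen: Fay wins 4–1.
Hira vs Eli: Hira wins 4–1.
Hira vs Chen: Hira wins 4–1.
Eli vs Chen: Eli wins 3–2.
Fay beats each rival — Ben (3–2), Hira (3–2), Eli (4–1), Chen (4–1) — so Fay is the Condorcet winner.

Yes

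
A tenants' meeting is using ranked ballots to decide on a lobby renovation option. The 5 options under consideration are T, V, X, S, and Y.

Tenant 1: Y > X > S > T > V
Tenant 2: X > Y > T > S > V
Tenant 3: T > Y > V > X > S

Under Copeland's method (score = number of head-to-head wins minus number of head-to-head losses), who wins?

Y

Pairwise results:
  T vs V: T wins 3–0.
  T vs X: X wins 2–1.
  T vs S: T wins 2–1.
  T vs Y: Y wins 2–1.
  V vs X: X wins 2–1.
  V vs S: S wins 2–1.
  V vs Y: Y wins 3–0.
  X vs S: X wins 3–0.
  X vs Y: Y wins 2–1.
  S vs Y: Y wins 3–0.
Copeland scores (wins − losses):
  T: 2 − 2 = 0
  V: 0 − 4 = -4
  X: 3 − 1 = 2
  S: 1 − 3 = -2
  Y: 4 − 0 = 4
Y has the best Copeland score.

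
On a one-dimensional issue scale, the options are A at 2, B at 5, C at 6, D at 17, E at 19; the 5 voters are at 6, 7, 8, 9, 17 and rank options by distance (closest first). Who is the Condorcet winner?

With single-peaked preferences on a line, the Condorcet winner is the candidate closest to the median voter.
The median voter (position 8) is closest to C at 6.
Check: C vs E — voters closer to C: 4 of 5.

C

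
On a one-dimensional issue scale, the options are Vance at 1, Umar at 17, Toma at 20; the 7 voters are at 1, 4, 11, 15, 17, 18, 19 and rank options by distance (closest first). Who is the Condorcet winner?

Umar

With single-peaked preferences on a line, the Condorcet winner is the candidate closest to the median voter.
The median voter (position 15) is closest to Umar at 17.
Check: Umar vs Toma — voters closer to Umar: 6 of 7.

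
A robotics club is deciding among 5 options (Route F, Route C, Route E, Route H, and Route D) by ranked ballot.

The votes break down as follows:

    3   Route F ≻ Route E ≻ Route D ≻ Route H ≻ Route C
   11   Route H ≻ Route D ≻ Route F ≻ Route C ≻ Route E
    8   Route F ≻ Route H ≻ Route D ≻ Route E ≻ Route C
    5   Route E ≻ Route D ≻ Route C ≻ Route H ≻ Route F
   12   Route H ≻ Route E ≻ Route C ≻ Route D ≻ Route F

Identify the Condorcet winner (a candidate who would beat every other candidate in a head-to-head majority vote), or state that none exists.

Route H

Head-to-head results (39 voters total):
Route F vs Route C: Route F wins 22–17.
Route F vs Route E: Route F wins 22–17.
Route F vs Route H: Route H wins 28–11.
Route F vs Route D: Route D wins 28–11.
Route C vs Route E: Route E wins 28–11.
Route C vs Route H: Route H wins 34–5.
Route C vs Route D: Route D wins 27–12.
Route E vs Route H: Route H wins 31–8.
Route E vs Route D: Route E wins 20–19.
Route H vs Route D: Route H wins 31–8.
Route H beats each rival — Route F (28–11), Route C (34–5), Route E (31–8), Route D (31–8) — so Route H is the Condorcet winner.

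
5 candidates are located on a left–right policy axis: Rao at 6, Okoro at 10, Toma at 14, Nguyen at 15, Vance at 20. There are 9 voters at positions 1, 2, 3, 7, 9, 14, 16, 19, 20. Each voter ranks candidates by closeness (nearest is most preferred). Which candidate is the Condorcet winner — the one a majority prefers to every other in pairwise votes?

With single-peaked preferences on a line, the Condorcet winner is the candidate closest to the median voter.
The median voter (position 9) is closest to Okoro at 10.
Check: Okoro vs Vance — voters closer to Okoro: 6 of 9.

Okoro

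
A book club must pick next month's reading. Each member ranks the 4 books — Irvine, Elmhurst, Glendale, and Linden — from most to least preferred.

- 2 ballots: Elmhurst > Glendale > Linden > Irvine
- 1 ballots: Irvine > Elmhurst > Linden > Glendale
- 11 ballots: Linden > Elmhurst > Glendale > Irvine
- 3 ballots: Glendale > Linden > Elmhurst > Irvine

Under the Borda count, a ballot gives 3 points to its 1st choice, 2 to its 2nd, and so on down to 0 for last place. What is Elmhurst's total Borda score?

Borda scores:
  Irvine: 2·0 + 3 + 11·0 + 3·0 = 3
  Elmhurst: 2·3 + 2 + 11·2 + 3·1 = 33
  Glendale: 2·2 + 0 + 11·1 + 3·3 = 24
  Linden: 2·1 + 1 + 11·3 + 3·2 = 42

33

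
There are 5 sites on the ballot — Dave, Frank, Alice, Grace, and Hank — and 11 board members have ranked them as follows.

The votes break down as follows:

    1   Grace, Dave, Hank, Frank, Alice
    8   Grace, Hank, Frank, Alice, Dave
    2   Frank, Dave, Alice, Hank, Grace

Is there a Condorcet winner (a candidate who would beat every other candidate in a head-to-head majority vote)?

Yes

Head-to-head results (11 voters total):
Dave vs Frank: Frank wins 10–1.
Dave vs Alice: Alice wins 8–3.
Dave vs Grace: Grace wins 9–2.
Dave vs Hank: Hank wins 8–3.
Frank vs Alice: Frank wins 11–0.
Frank vs Grace: Grace wins 9–2.
Frank vs Hank: Hank wins 9–2.
Alice vs Grace: Grace wins 9–2.
Alice vs Hank: Hank wins 9–2.
Grace vs Hank: Grace wins 9–2.
Grace beats each rival — Dave (9–2), Frank (9–2), Alice (9–2), Hank (9–2) — so Grace is the Condorcet winner.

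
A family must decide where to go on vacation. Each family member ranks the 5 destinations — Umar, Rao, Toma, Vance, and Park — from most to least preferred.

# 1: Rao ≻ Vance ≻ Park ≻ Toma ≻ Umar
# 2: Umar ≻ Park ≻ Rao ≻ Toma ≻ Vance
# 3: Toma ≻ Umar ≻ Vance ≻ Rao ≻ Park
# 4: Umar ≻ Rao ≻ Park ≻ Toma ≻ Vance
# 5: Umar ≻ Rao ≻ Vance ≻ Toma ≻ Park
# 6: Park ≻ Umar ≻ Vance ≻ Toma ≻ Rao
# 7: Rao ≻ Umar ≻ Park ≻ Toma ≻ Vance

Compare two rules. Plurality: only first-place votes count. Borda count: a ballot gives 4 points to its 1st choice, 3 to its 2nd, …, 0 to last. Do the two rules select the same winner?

Yes

Plurality first-place counts: Umar 3, Rao 2, Toma 1, Vance 0, Park 1 → Umar.
Borda totals: Umar 21, Rao 17, Toma 10, Vance 9, Park 13 → Umar.
The two rules agree on Umar.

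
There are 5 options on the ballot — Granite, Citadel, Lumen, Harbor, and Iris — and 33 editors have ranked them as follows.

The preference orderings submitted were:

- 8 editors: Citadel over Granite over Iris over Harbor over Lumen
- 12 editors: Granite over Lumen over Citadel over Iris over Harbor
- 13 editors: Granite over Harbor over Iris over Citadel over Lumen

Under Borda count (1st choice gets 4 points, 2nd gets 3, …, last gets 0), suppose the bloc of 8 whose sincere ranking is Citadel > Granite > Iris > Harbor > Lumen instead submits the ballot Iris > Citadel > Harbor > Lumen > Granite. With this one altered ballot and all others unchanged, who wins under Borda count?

Granite

Borda totals with the altered ballot: Granite 100, Citadel 61, Lumen 44, Harbor 55, Iris 70.
The winner is unchanged: still Granite.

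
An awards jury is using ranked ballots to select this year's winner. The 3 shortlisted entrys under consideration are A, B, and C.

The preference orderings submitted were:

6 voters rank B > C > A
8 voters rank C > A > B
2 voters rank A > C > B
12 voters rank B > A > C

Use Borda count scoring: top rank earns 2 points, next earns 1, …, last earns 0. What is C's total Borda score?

Borda scores:
  A: 6·0 + 8·1 + 2·2 + 12·1 = 24
  B: 6·2 + 8·0 + 2·0 + 12·2 = 36
  C: 6·1 + 8·2 + 2·1 + 12·0 = 24

24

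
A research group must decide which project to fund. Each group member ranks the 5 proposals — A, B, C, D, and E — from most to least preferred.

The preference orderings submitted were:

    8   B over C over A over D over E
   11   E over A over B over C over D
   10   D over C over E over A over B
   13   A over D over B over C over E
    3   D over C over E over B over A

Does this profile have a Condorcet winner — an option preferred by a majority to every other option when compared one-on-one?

No

Head-to-head results (45 voters total):
A vs B: A wins 34–11.
A vs C: A wins 24–21.
A vs D: A wins 32–13.
A vs E: E wins 24–21.
B vs C: B wins 32–13.
B vs D: D wins 26–19.
B vs E: E wins 24–21.
C vs D: D wins 26–19.
C vs E: C wins 34–11.
D vs E: D wins 34–11.
No candidate beats all others: A beats C beats E beats A, a majority cycle.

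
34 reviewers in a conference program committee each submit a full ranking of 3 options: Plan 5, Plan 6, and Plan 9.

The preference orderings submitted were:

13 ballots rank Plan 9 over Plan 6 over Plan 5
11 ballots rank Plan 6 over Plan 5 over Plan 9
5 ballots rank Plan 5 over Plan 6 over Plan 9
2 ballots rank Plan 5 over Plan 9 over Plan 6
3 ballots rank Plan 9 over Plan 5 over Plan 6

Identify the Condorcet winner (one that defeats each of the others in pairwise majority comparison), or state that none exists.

None — there is no Condorcet winner

Head-to-head results (34 voters total):
Plan 5 vs Plan 6: Plan 6 wins 24–10.
Plan 5 vs Plan 9: Plan 5 wins 18–16.
Plan 6 vs Plan 9: Plan 9 wins 18–16.
No candidate beats all others: Plan 5 beats Plan 9 beats Plan 6 beats Plan 5, a majority cycle.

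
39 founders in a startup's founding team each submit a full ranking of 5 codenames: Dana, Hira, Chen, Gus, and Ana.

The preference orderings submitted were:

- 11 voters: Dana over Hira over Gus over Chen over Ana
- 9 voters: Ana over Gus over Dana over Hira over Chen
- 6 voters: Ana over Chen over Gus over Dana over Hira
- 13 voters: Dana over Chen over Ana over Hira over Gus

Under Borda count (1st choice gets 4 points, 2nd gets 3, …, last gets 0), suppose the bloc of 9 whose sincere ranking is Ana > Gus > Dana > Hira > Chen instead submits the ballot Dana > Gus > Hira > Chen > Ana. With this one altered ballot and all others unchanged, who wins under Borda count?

Dana

Borda totals with the altered ballot: Dana 138, Hira 64, Chen 77, Gus 61, Ana 50.
The winner is unchanged: still Dana.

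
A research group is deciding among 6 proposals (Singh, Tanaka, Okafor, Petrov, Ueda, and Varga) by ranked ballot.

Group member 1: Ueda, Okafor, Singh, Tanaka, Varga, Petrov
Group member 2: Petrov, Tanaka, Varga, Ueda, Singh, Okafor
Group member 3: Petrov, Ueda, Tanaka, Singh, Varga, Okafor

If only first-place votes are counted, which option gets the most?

Petrov

First-place vote totals:
  Singh: 0
  Tanaka: 0
  Okafor: 0
  Petrov: 2
  Ueda: 1
  Varga: 0
Petrov has the most first-place votes.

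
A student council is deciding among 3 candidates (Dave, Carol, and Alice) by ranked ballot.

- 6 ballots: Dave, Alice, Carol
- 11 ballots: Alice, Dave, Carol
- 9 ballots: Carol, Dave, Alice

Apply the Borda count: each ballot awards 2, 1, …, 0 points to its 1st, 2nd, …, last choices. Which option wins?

Dave

Borda scores:
  Dave: 6·2 + 11·1 + 9·1 = 32
  Carol: 6·0 + 11·0 + 9·2 = 18
  Alice: 6·1 + 11·2 + 9·0 = 28
Dave has the highest total.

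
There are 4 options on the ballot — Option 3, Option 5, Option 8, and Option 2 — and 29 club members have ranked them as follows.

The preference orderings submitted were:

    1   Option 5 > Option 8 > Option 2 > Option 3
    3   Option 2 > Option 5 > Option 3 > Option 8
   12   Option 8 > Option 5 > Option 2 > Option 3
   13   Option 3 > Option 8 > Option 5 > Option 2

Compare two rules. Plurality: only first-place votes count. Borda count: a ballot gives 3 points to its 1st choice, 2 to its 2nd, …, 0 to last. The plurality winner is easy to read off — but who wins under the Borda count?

Plurality first-place counts: Option 3 13, Option 5 1, Option 8 12, Option 2 3 → Option 3.
Borda totals: Option 3 42, Option 5 46, Option 8 64, Option 2 22 → Option 8.

Option 8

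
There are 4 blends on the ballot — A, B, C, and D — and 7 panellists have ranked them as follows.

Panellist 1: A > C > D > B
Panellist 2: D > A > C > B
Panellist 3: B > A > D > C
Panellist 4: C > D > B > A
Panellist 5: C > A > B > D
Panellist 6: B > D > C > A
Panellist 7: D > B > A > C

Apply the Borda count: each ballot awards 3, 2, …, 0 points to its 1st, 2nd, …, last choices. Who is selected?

Borda scores:
  A: 3 + 2 + 2 + 0 + 2 + 0 + 1 = 10
  B: 0 + 0 + 3 + 1 + 1 + 3 + 2 = 10
  C: 2 + 1 + 0 + 3 + 3 + 1 + 0 = 10
  D: 1 + 3 + 1 + 2 + 0 + 2 + 3 = 12
D has the highest total.

D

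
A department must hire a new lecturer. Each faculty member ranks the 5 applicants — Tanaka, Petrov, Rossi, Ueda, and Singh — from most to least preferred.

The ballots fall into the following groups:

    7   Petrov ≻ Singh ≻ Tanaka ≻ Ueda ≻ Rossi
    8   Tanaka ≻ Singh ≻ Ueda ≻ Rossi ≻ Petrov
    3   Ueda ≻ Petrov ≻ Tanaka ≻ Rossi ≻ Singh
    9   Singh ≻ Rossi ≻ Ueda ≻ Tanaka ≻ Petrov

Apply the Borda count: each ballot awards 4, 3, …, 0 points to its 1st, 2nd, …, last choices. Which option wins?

Borda scores:
  Tanaka: 7·2 + 8·4 + 3·2 + 9·1 = 61
  Petrov: 7·4 + 8·0 + 3·3 + 9·0 = 37
  Rossi: 7·0 + 8·1 + 3·1 + 9·3 = 38
  Ueda: 7·1 + 8·2 + 3·4 + 9·2 = 53
  Singh: 7·3 + 8·3 + 3·0 + 9·4 = 81
Singh has the highest total.

Singh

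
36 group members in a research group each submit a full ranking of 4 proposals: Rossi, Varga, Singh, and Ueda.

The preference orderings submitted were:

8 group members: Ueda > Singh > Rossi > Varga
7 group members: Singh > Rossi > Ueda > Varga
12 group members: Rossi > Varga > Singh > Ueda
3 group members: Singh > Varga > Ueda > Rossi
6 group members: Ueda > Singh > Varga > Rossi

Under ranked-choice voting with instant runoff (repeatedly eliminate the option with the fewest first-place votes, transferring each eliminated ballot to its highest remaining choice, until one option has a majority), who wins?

Round 1: Ueda 14, Rossi 12, Singh 10, Varga 0. Varga has the fewest and is eliminated.
Round 2: Ueda 14, Rossi 12, Singh 10. Singh has the fewest and is eliminated.
Round 3: Rossi 19, Ueda 17. Rossi has a majority.

Rossi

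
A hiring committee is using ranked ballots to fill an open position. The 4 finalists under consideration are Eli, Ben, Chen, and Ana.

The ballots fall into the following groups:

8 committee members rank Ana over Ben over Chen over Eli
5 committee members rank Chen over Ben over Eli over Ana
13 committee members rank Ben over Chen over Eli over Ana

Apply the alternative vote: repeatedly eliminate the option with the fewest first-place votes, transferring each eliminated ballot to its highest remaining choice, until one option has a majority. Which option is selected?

Ben

Round 1: Ben 13, Ana 8, Chen 5, Eli 0. Eli has the fewest and is eliminated.
Round 2: Ben 13, Ana 8, Chen 5. Chen has the fewest and is eliminated.
Round 3: Ben 18, Ana 8. Ben has a majority.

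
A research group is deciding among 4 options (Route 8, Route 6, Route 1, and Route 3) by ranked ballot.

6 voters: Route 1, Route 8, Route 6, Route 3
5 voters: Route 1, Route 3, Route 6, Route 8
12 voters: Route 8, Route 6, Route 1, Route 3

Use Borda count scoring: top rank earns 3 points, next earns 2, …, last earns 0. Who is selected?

Borda scores:
  Route 8: 6·2 + 5·0 + 12·3 = 48
  Route 6: 6·1 + 5·1 + 12·2 = 35
  Route 1: 6·3 + 5·3 + 12·1 = 45
  Route 3: 6·0 + 5·2 + 12·0 = 10
Route 8 has the highest total.

Route 8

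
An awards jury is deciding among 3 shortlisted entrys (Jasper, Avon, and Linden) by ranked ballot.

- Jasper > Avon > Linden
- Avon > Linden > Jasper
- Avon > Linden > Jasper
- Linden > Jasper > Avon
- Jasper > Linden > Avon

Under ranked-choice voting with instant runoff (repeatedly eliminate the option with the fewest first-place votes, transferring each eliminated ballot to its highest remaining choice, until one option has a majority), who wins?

Jasper

Round 1: Jasper 2, Avon 2, Linden 1. Linden has the fewest and is eliminated.
Round 2: Jasper 3, Avon 2. Jasper has a majority.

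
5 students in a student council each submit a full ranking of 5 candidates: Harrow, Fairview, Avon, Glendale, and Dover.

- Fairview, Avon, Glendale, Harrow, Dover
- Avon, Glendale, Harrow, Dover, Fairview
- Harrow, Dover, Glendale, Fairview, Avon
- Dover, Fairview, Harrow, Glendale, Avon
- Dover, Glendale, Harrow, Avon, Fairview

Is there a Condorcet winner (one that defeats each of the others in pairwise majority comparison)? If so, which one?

None — there is no Condorcet winner

Head-to-head results (5 voters total):
Harrow vs Fairview: Harrow wins 3–2.
Harrow vs Avon: Harrow wins 3–2.
Harrow vs Glendale: Glendale wins 3–2.
Harrow vs Dover: Harrow wins 3–2.
Fairview vs Avon: Fairview wins 3–2.
Fairview vs Glendale: Glendale wins 3–2.
Fairview vs Dover: Dover wins 4–1.
Avon vs Glendale: Glendale wins 3–2.
Avon vs Dover: Dover wins 3–2.
Glendale vs Dover: Dover wins 3–2.
No candidate beats all others: Harrow beats Dover beats Glendale beats Harrow, a majority cycle.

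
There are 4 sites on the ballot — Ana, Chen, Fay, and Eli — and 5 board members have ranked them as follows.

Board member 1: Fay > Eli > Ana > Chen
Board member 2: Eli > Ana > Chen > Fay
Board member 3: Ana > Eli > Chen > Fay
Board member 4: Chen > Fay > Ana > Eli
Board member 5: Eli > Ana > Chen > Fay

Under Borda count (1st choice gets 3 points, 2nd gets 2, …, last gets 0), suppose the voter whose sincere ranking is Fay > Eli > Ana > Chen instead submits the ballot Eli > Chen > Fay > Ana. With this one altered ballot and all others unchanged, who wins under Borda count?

Borda totals with the altered ballot: Ana 8, Chen 8, Fay 3, Eli 11.
The winner is unchanged: still Eli.

Eli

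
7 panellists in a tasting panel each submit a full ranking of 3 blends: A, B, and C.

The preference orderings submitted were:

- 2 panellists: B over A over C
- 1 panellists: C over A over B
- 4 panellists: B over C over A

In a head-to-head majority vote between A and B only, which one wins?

Ballots ranking A above B: 1.
Ballots ranking B above A: 2+4 = 6.
B wins the head-to-head, 6–1.

B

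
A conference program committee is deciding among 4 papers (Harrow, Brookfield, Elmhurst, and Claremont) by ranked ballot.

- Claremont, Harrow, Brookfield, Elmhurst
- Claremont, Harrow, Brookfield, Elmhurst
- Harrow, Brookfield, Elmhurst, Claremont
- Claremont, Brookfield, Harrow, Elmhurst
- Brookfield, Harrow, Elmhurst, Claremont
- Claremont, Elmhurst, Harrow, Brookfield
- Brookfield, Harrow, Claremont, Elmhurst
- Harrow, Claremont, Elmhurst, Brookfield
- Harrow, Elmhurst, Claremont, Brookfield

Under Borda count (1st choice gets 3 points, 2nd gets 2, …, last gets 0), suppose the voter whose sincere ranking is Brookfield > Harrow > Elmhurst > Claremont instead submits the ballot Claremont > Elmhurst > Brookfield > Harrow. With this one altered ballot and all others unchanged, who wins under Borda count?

Borda totals with the altered ballot: Harrow 17, Brookfield 10, Elmhurst 8, Claremont 19.
The switch changes the winner from Harrow to Claremont.

Claremont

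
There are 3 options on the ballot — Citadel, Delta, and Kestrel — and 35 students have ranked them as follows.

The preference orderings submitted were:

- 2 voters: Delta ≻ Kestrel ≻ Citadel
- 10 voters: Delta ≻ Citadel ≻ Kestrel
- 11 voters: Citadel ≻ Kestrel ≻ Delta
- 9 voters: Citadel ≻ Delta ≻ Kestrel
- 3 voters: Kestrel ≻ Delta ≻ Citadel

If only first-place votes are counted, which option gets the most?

Citadel

First-place vote totals:
  Citadel: 20
  Delta: 12
  Kestrel: 3
Citadel has the most first-place votes.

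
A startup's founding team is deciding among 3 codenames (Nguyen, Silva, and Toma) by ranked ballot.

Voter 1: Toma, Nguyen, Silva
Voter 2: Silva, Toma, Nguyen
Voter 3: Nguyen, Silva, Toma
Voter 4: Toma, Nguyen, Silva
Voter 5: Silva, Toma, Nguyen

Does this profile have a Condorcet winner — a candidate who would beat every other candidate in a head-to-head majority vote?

Head-to-head results (5 voters total):
Nguyen vs Silva: Nguyen wins 3–2.
Nguyen vs Toma: Toma wins 4–1.
Silva vs Toma: Silva wins 3–2.
No candidate beats all others: Nguyen beats Silva beats Toma beats Nguyen, a majority cycle.

No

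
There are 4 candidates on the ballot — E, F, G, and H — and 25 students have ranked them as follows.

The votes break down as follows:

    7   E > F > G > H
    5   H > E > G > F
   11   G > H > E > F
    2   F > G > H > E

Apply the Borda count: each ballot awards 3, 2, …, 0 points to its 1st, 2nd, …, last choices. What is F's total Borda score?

Borda scores:
  E: 7·3 + 5·2 + 11·1 + 2·0 = 42
  F: 7·2 + 5·0 + 11·0 + 2·3 = 20
  G: 7·1 + 5·1 + 11·3 + 2·2 = 49
  H: 7·0 + 5·3 + 11·2 + 2·1 = 39

20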